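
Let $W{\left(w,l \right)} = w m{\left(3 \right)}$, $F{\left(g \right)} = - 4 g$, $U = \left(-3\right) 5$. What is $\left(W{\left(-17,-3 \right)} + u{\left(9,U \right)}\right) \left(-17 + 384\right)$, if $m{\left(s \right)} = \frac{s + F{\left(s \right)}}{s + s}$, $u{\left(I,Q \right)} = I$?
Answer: $\frac{25323}{2} \approx 12662.0$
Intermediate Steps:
$U = -15$
$m{\left(s \right)} = - \frac{3}{2}$ ($m{\left(s \right)} = \frac{s - 4 s}{s + s} = \frac{\left(-3\right) s}{2 s} = - 3 s \frac{1}{2 s} = - \frac{3}{2}$)
$W{\left(w,l \right)} = - \frac{3 w}{2}$ ($W{\left(w,l \right)} = w \left(- \frac{3}{2}\right) = - \frac{3 w}{2}$)
$\left(W{\left(-17,-3 \right)} + u{\left(9,U \right)}\right) \left(-17 + 384\right) = \left(\left(- \frac{3}{2}\right) \left(-17\right) + 9\right) \left(-17 + 384\right) = \left(\frac{51}{2} + 9\right) 367 = \frac{69}{2} \cdot 367 = \frac{25323}{2}$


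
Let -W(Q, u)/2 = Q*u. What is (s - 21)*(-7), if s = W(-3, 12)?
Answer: -357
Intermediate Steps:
W(Q, u) = -2*Q*u
s = 72 (s = -2*(-3)*12 = 72)
(s - 21)*(-7) = (72 - 21)*(-7) = 51*(-7) = -357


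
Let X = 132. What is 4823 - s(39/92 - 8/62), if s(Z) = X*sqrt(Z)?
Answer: 4823 - 1914*sqrt(713)/713 ≈ 4751.3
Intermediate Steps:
s(Z) = 132*sqrt(Z)
4823 - s(39/92 - 8/62) = 4823 - 132*sqrt(39/92 - 8/62) = 4823 - 132*sqrt(39*(1/92) - 8*1/62) = 4823 - 132*sqrt(39/92 - 4/31) = 4823 - 132*sqrt(841/2852) = 4823 - 132*29*sqrt(713)/1426 = 4823 - 1914*sqrt(713)/713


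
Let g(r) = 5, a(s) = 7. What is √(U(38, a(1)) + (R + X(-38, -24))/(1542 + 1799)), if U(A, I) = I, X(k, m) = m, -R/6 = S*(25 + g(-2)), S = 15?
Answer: √69035083/3341 ≈ 2.4869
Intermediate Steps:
R = -2700 (R = -90*(25 + 5) = -90*30 = -6*450 = -2700)
√(U(38, a(1)) + (R + X(-38, -24))/(1542 + 1799)) = √(7 + (-2700 - 24)/(1542 + 1799)) = √(7 - 2724/3341) = √(20663/3341) = √69035083/3341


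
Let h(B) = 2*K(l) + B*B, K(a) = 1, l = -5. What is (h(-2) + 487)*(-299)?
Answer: -147407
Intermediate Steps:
h(B) = 2 + B² (h(B) = 2*1 + B*B = 2 + B²)
(h(-2) + 487)*(-299) = ((2 + (-2)²) + 487)*(-299) = ((2 + 4) + 487)*(-299) = (6 + 487)*(-299) = 493*(-299) = -147407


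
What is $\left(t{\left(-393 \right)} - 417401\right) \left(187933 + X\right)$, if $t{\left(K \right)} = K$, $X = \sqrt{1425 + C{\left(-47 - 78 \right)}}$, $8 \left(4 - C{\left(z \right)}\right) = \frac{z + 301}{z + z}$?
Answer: $-78517279802 - \frac{835588 \sqrt{223295}}{25} \approx -7.8533 \cdot 10^{10}$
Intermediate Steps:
$C{\left(z \right)} = 4 - \frac{301 + z}{16 z}$ ($C{\left(z \right)} = 4 - \frac{\left(z + 301\right) \frac{1}{z + z}}{8} = 4 - \frac{\left(301 + z\right) \frac{1}{2 z}}{8} = 4 - \frac{\frac{1}{2} \frac{1}{z} \left(301 + z\right)}{8} = 4 - \frac{301 + z}{16 z}$)
$X = \frac{2 \sqrt{223295}}{25}$ ($X = \sqrt{1425 + \frac{7 \left(-43 + 9 \left(-47 - 78\right)\right)}{16 \left(-47 - 78\right)}} = \sqrt{1425 + \frac{7 \left(-43 + 9 \left(-125\right)\right)}{16 \left(-125\right)}} = \sqrt{1425 + \frac{7}{16} \left(- \frac{1}{125}\right) \left(-43 - 1125\right)} = \sqrt{1425 + \frac{7}{16} \left(- \frac{1}{125}\right) \left(-1168\right)} = \sqrt{1425 + \frac{511}{125}} = \sqrt{\frac{178636}{125}} = \frac{2 \sqrt{223295}}{25} \approx 37.803$)
$\left(t{\left(-393 \right)} - 417401\right) \left(187933 + X\right) = \left(-393 - 417401\right) \left(187933 + \frac{2 \sqrt{223295}}{25}\right) = - 417794 \left(187933 + \frac{2 \sqrt{223295}}{25}\right) = -78517279802 - \frac{835588 \sqrt{223295}}{25}$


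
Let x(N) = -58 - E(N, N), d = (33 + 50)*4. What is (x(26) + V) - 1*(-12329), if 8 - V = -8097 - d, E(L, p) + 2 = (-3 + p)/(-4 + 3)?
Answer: 20733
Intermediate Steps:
E(L, p) = 1 - p (E(L, p) = -2 + (-3 + p)/(-4 + 3) = -2 + (-3 + p)/(-1) = -2 + (-3 + p)*(-1) = -2 + (3 - p) = 1 - p)
d = 332 (d = 83*4 = 332)
V = 8437 (V = 8 - (-8097 - 1*332) = 8 - (-8097 - 332) = 8 - 1*(-8429) = 8 + 8429 = 8437)
x(N) = -59 + N (x(N) = -58 - (1 - N) = -58 + (-1 + N) = -59 + N)
(x(26) + V) - 1*(-12329) = ((-59 + 26) + 8437) - 1*(-12329) = (-33 + 8437) + 12329 = 8404 + 12329 = 20733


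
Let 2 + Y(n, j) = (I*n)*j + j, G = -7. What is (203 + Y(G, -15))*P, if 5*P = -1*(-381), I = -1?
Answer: 30861/5 ≈ 6172.2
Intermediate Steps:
P = 381/5 (P = (-1*(-381))/5 = (⅕)*381 = 381/5 ≈ 76.200)
Y(n, j) = -2 + j - j*n (Y(n, j) = -2 + ((-n)*j + j) = -2 + (-j*n + j) = -2 + (j - j*n) = -2 + j - j*n)
(203 + Y(G, -15))*P = (203 + (-2 - 15 - 1*(-15)*(-7)))*(381/5) = (203 + (-2 - 15 - 105))*(381/5) = (203 - 122)*(381/5) = 81*(381/5) = 30861/5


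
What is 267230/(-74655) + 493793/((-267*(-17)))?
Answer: 2376743963/22590603 ≈ 105.21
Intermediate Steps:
267230/(-74655) + 493793/((-267*(-17))) = 267230*(-1/74655) + 493793/4539 = -53446/14931 + 493793*(1/4539) = -53446/14931 + 493793/4539 = 2376743963/22590603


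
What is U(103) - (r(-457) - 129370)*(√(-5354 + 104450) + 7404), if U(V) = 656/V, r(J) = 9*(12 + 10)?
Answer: 98508117920/103 + 258344*√24774 ≈ 9.9705e+8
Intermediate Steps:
r(J) = 198 (r(J) = 9*22 = 198)
U(103) - (r(-457) - 129370)*(√(-5354 + 104450) + 7404) = 656/103 - (198 - 129370)*(√(-5354 + 104450) + 7404) = 656*(1/103) - (-129172)*(√99096 + 7404) = 656/103 - (-129172)*(2*√24774 + 7404) = 656/103 - (-129172)*(7404 + 2*√24774) = 656/103 - (-956389488 - 258344*√24774) = 656/103 + (956389488 + 258344*√24774) = 98508117920/103 + 258344*√24774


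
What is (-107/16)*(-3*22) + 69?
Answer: 4083/8 ≈ 510.38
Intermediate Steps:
(-107/16)*(-3*22) + 69 = -107*1/16*(-66) + 69 = -107/16*(-66) + 69 = 3531/8 + 69 = 4083/8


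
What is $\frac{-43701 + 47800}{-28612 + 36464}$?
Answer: $\frac{4099}{7852} \approx 0.52203$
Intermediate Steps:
$\frac{-43701 + 47800}{-28612 + 36464} = \frac{4099}{7852}$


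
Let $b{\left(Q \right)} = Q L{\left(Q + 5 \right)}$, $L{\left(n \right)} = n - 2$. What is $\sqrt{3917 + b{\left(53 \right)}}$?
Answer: $9 \sqrt{85} \approx 82.976$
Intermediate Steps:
$L{\left(n \right)} = -2 + n$ ($L{\left(n \right)} = n - 2 = -2 + n$)
$b{\left(Q \right)} = Q \left(3 + Q\right)$ ($b{\left(Q \right)} = Q \left(-2 + \left(Q + 5\right)\right) = Q \left(-2 + \left(5 + Q\right)\right) = Q \left(3 + Q\right)$)
$\sqrt{3917 + b{\left(53 \right)}} = \sqrt{3917 + 53 \left(3 + 53\right)} = \sqrt{3917 + 53 \cdot 56} = \sqrt{3917 + 2968} = \sqrt{6885} = 9 \sqrt{85}$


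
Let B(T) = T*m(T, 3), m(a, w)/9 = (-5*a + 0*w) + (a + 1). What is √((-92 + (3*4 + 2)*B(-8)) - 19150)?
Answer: 3*I*√5834 ≈ 229.14*I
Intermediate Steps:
m(a, w) = 9 - 36*a (m(a, w) = 9*((-5*a + 0*w) + (a + 1)) = 9*((-5*a + 0) + (1 + a)) = 9*(-5*a + (1 + a)) = 9*(1 - 4*a) = 9 - 36*a)
B(T) = T*(9 - 36*T)
√((-92 + (3*4 + 2)*B(-8)) - 19150) = √((-92 + (3*4 + 2)*(9*(-8)*(1 - 4*(-8)))) - 19150) = √((-92 + (12 + 2)*(9*(-8)*(1 + 32))) - 19150) = √((-92 + 14*(9*(-8)*33)) - 19150) = √((-92 + 14*(-2376)) - 19150) = √((-92 - 33264) - 19150) = √(-33356 - 19150) = √(-52506) = 3*I*√5834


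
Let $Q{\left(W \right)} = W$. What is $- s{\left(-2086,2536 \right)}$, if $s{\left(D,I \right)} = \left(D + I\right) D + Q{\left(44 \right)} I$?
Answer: $827116$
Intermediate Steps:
$s{\left(D,I \right)} = 44 I + D \left(D + I\right)$ ($s{\left(D,I \right)} = \left(D + I\right) D + 44 I = D \left(D + I\right) + 44 I = 44 I + D \left(D + I\right)$)
$- s{\left(-2086,2536 \right)} = - (\left(-2086\right)^{2} + 44 \cdot 2536 - 5290096) = - (4351396 + 111584 - 5290096) = \left(-1\right) \left(-827116\right) = 827116$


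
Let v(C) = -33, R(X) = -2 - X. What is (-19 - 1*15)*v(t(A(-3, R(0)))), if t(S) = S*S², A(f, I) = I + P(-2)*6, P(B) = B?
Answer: 1122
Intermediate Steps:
A(f, I) = -12 + I (A(f, I) = I - 2*6 = I - 12 = -12 + I)
t(S) = S³
(-19 - 1*15)*v(t(A(-3, R(0)))) = (-19 - 1*15)*(-33) = (-19 - 15)*(-33) = -34*(-33) = 1122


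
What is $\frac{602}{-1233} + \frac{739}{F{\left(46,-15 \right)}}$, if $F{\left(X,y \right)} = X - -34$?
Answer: $\frac{863027}{98640} \approx 8.7493$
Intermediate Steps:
$F{\left(X,y \right)} = 34 + X$ ($F{\left(X,y \right)} = X + 34 = 34 + X$)
$\frac{602}{-1233} + \frac{739}{F{\left(46,-15 \right)}} = \frac{602}{-1233} + \frac{739}{34 + 46} = 602 \left(- \frac{1}{1233}\right) + \frac{739}{80} = - \frac{602}{1233} + 739 \cdot \frac{1}{80} = - \frac{602}{1233} + \frac{739}{80} = \frac{863027}{98640}$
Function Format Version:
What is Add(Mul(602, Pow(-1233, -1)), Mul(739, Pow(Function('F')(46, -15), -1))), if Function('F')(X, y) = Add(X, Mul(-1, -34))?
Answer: Rational(863027, 98640) ≈ 8.7493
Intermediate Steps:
Function('F')(X, y) = Add(34, X) (Function('F')(X, y) = Add(X, 34) = Add(34, X))
Add(Mul(602, Pow(-1233, -1)), Mul(739, Pow(Function('F')(46, -15), -1))) = Add(Mul(602, Pow(-1233, -1)), Mul(739, Pow(Add(34, 46), -1))) = Add(Mul(602, Rational(-1, 1233)), Mul(739, Pow(80, -1))) = Add(Rational(-602, 1233), Mul(739, Rational(1, 80))) = Add(Rational(-602, 1233), Rational(739, 80)) = Rational(863027, 98640)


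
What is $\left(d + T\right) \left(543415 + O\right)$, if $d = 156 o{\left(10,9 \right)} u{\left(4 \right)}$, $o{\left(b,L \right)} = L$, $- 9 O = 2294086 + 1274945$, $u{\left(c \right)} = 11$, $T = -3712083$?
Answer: $-542873616984$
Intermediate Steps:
$O = -396559$ ($O = - \frac{2294086 + 1274945}{9} = \left(- \frac{1}{9}\right) 3569031 = -396559$)
$d = 15444$ ($d = 156 \cdot 9 \cdot 11 = 1404 \cdot 11 = 15444$)
$\left(d + T\right) \left(543415 + O\right) = \left(15444 - 3712083\right) \left(543415 - 396559\right) = \left(-3696639\right) 146856 = -542873616984$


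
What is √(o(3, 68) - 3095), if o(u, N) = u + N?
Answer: 12*I*√21 ≈ 54.991*I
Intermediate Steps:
o(u, N) = N + u
√(o(3, 68) - 3095) = √((68 + 3) - 3095) = √(71 - 3095) = √(-3024) = 12*I*√21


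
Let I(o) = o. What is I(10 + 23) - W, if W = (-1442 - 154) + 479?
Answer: 1150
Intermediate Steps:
W = -1117 (W = -1596 + 479 = -1117)
I(10 + 23) - W = (10 + 23) - 1*(-1117) = 33 + 1117 = 1150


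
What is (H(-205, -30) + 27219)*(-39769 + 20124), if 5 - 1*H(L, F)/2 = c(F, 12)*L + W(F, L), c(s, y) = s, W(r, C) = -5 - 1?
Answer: -293515945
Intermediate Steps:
W(r, C) = -6
H(L, F) = 22 - 2*F*L (H(L, F) = 10 - 2*(F*L - 6) = 10 - 2*(-6 + F*L) = 10 + (12 - 2*F*L) = 22 - 2*F*L)
(H(-205, -30) + 27219)*(-39769 + 20124) = ((22 - 2*(-30)*(-205)) + 27219)*(-39769 + 20124) = ((22 - 12300) + 27219)*(-19645) = (-12278 + 27219)*(-19645) = 14941*(-19645) = -293515945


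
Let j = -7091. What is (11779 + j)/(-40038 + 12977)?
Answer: -4688/27061 ≈ -0.17324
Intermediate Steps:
(11779 + j)/(-40038 + 12977) = (11779 - 7091)/(-40038 + 12977) = 4688/(-27061) = 4688*(-1/27061) = -4688/27061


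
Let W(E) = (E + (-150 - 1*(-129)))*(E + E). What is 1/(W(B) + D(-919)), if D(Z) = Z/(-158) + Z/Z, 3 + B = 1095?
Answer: 158/369573189 ≈ 4.2752e-7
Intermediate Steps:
B = 1092 (B = -3 + 1095 = 1092)
D(Z) = 1 - Z/158 (D(Z) = Z*(-1/158) + 1 = -Z/158 + 1 = 1 - Z/158)
W(E) = 2*E*(-21 + E) (W(E) = (E + (-150 + 129))*(2*E) = (E - 21)*(2*E) = (-21 + E)*(2*E) = 2*E*(-21 + E))
1/(W(B) + D(-919)) = 1/(2*1092*(-21 + 1092) + (1 - 1/158*(-919))) = 1/(2*1092*1071 + (1 + 919/158)) = 1/(2339064 + 1077/158) = 1/(369573189/158) = 158/369573189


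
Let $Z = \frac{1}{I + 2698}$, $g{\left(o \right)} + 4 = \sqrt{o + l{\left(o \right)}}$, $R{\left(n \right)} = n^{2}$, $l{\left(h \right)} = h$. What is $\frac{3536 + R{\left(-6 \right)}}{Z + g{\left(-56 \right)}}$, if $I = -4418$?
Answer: $- \frac{6039394720}{54098423} - \frac{42269619200 i \sqrt{7}}{378688961} \approx -111.64 - 295.32 i$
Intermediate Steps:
$g{\left(o \right)} = -4 + \sqrt{2} \sqrt{o}$ ($g{\left(o \right)} = -4 + \sqrt{o + o} = -4 + \sqrt{2 o} = -4 + \sqrt{2} \sqrt{o}$)
$Z = - \frac{1}{1720}$ ($Z = \frac{1}{-4418 + 2698} = \frac{1}{-1720} = - \frac{1}{1720} \approx -0.00058139$)
$\frac{3536 + R{\left(-6 \right)}}{Z + g{\left(-56 \right)}} = \frac{3536 + \left(-6\right)^{2}}{- \frac{1}{1720} - \left(4 - \sqrt{2} \sqrt{-56}\right)} = \frac{3536 + 36}{- \frac{1}{1720} - \left(4 - \sqrt{2} \cdot 2 i \sqrt{14}\right)} = \frac{3572}{- \frac{1}{1720} - \left(4 - 4 i \sqrt{7}\right)} = \frac{3572}{- \frac{6881}{1720} + 4 i \sqrt{7}}$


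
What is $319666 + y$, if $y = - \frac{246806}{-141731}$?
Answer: $\frac{45306828652}{141731} \approx 3.1967 \cdot 10^{5}$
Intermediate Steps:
$y = \frac{246806}{141731}$ ($y = \left(-246806\right) \left(- \frac{1}{141731}\right) = \frac{246806}{141731} \approx 1.7414$)
$319666 + y = 319666 + \frac{246806}{141731} = \frac{45306828652}{141731}$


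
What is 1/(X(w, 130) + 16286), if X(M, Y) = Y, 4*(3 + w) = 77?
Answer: 1/16416 ≈ 6.0916e-5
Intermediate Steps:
w = 65/4 (w = -3 + (¼)*77 = -3 + 77/4 = 65/4 ≈ 16.250)
1/(X(w, 130) + 16286) = 1/(130 + 16286) = 1/16416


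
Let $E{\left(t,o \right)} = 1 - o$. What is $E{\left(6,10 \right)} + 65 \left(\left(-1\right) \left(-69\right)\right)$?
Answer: $4476$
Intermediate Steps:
$E{\left(6,10 \right)} + 65 \left(\left(-1\right) \left(-69\right)\right) = \left(1 - 10\right) + 65 \left(\left(-1\right) \left(-69\right)\right) = \left(1 - 10\right) + 65 \cdot 69 = -9 + 4485 = 4476$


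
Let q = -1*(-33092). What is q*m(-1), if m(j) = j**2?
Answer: 33092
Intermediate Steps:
q = 33092
q*m(-1) = 33092*(-1)**2 = 33092*1 = 33092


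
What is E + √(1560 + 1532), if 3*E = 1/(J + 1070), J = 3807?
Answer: 1/14631 + 2*√773 ≈ 55.606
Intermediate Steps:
E = 1/14631 (E = 1/(3*(3807 + 1070)) = (⅓)/4877 = (⅓)*(1/4877) = 1/14631 ≈ 6.8348e-5)
E + √(1560 + 1532) = 1/14631 + √(1560 + 1532) = 1/14631 + √3092 = 1/14631 + 2*√773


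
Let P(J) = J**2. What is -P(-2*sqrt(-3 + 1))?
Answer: 8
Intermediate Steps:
-P(-2*sqrt(-3 + 1)) = -(-2*sqrt(-3 + 1))**2 = -(-2*I*sqrt(2))**2 = -1*(-8) = 8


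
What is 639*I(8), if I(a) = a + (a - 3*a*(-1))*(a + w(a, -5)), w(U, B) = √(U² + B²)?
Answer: 168696 + 20448*√89 ≈ 3.6160e+5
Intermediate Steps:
w(U, B) = √(B² + U²)
I(a) = a + 4*a*(a + √(25 + a²)) (I(a) = a + (a - 3*a*(-1))*(a + √((-5)² + a²)) = a + (a + 3*a)*(a + √(25 + a²)) = a + (4*a)*(a + √(25 + a²)) = a + 4*a*(a + √(25 + a²)))
639*I(8) = 639*(8*(1 + 4*8 + 4*√(25 + 8²))) = 639*(8*(1 + 32 + 4*√(25 + 64))) = 639*(8*(1 + 32 + 4*√89)) = 639*(8*(33 + 4*√89)) = 639*(264 + 32*√89) = 168696 + 20448*√89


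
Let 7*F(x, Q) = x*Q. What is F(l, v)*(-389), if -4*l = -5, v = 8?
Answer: -3890/7 ≈ -555.71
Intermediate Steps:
l = 5/4 (l = -¼*(-5) = 5/4 ≈ 1.2500)
F(x, Q) = Q*x/7 (F(x, Q) = (x*Q)/7 = (Q*x)/7 = Q*x/7)
F(l, v)*(-389) = ((⅐)*8*(5/4))*(-389) = (10/7)*(-389) = -3890/7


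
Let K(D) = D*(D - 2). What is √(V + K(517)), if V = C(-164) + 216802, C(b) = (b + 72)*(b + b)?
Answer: √513233 ≈ 716.40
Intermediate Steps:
C(b) = 2*b*(72 + b) (C(b) = (72 + b)*(2*b) = 2*b*(72 + b))
K(D) = D*(-2 + D)
V = 246978 (V = 2*(-164)*(72 - 164) + 216802 = 2*(-164)*(-92) + 216802 = 30176 + 216802 = 246978)
√(V + K(517)) = √(246978 + 517*(-2 + 517)) = √(246978 + 517*515) = √(246978 + 266255) = √513233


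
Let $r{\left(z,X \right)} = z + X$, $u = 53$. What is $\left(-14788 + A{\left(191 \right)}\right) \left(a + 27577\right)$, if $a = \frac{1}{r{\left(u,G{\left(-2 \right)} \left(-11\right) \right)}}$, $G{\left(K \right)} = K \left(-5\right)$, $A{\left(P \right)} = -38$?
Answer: $- \frac{7768270496}{19} \approx -4.0886 \cdot 10^{8}$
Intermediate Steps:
$G{\left(K \right)} = - 5 K$
$r{\left(z,X \right)} = X + z$
$a = - \frac{1}{57}$ ($a = \frac{1}{\left(-5\right) \left(-2\right) \left(-11\right) + 53} = \frac{1}{10 \left(-11\right) + 53} = \frac{1}{-110 + 53} = \frac{1}{-57} = - \frac{1}{57} \approx -0.017544$)
$\left(-14788 + A{\left(191 \right)}\right) \left(a + 27577\right) = \left(-14788 - 38\right) \left(- \frac{1}{57} + 27577\right) = \left(-14826\right) \frac{1571888}{57} = - \frac{7768270496}{19}$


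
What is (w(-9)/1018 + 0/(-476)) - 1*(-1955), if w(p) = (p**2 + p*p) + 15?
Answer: 1990367/1018 ≈ 1955.2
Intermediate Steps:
w(p) = 15 + 2*p**2 (w(p) = (p**2 + p**2) + 15 = 2*p**2 + 15 = 15 + 2*p**2)
(w(-9)/1018 + 0/(-476)) - 1*(-1955) = ((15 + 2*(-9)**2)/1018 + 0/(-476)) - 1*(-1955) = ((15 + 2*81)*(1/1018) + 0*(-1/476)) + 1955 = ((15 + 162)*(1/1018) + 0) + 1955 = (177*(1/1018) + 0) + 1955 = (177/1018 + 0) + 1955 = 177/1018 + 1955 = 1990367/1018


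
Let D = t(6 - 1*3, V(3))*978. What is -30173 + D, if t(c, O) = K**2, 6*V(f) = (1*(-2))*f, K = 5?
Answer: -5723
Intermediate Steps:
V(f) = -f/3 (V(f) = ((1*(-2))*f)/6 = (-2*f)/6 = -f/3)
t(c, O) = 25 (t(c, O) = 5**2 = 25)
D = 24450 (D = 25*978 = 24450)
-30173 + D = -30173 + 24450 = -5723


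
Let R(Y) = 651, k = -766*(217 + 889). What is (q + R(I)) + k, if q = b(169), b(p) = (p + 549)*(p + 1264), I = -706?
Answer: 182349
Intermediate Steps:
k = -847196 (k = -766*1106 = -847196)
b(p) = (549 + p)*(1264 + p)
q = 1028894 (q = 693936 + 169**2 + 1813*169 = 693936 + 28561 + 306397 = 1028894)
(q + R(I)) + k = (1028894 + 651) - 847196 = 1029545 - 847196 = 182349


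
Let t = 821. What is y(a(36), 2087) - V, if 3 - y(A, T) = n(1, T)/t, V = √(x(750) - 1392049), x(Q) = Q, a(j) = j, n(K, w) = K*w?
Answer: 376/821 - I*√1391299 ≈ 0.45798 - 1179.5*I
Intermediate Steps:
V = I*√1391299 (V = √(750 - 1392049) = √(-1391299) = I*√1391299 ≈ 1179.5*I)
y(A, T) = 3 - T/821 (y(A, T) = 3 - 1*T/821 = 3 - T/821)
y(a(36), 2087) - V = (3 - 1/821*2087) - I*√1391299 = (3 - 2087/821) - I*√1391299 = 376/821 - I*√1391299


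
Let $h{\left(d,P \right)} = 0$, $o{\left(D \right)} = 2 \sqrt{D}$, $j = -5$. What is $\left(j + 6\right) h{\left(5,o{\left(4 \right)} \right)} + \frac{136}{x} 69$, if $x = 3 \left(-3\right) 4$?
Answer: $- \frac{782}{3} \approx -260.67$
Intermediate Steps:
$x = -36$ ($x = \left(-9\right) 4 = -36$)
$\left(j + 6\right) h{\left(5,o{\left(4 \right)} \right)} + \frac{136}{x} 69 = \left(-5 + 6\right) 0 + \frac{136}{-36} \cdot 69 = 1 \cdot 0 + 136 \left(- \frac{1}{36}\right) 69 = 0 - \frac{782}{3} = - \frac{782}{3}$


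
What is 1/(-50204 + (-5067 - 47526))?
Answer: -1/102797 ≈ -9.7279e-6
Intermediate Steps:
1/(-50204 + (-5067 - 47526)) = 1/(-50204 - 52593) = 1/(-102797) = -1/102797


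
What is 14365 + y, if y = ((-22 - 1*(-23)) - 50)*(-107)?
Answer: 19608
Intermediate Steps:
y = 5243 (y = ((-22 + 23) - 50)*(-107) = (1 - 50)*(-107) = -49*(-107) = 5243)
14365 + y = 14365 + 5243 = 19608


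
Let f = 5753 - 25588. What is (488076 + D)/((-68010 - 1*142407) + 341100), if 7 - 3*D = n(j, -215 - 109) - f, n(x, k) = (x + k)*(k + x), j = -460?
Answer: 829744/392049 ≈ 2.1164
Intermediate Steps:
f = -19835
n(x, k) = (k + x)**2 (n(x, k) = (k + x)*(k + x) = (k + x)**2)
D = -634484/3 (D = 7/3 - (((-215 - 109) - 460)**2 - 1*(-19835))/3 = 7/3 - ((-324 - 460)**2 + 19835)/3 = 7/3 - ((-784)**2 + 19835)/3 = 7/3 - (614656 + 19835)/3 = 7/3 - 1/3*634491 = 7/3 - 211497 = -634484/3 ≈ -2.1149e+5)
(488076 + D)/((-68010 - 1*142407) + 341100) = (488076 - 634484/3)/((-68010 - 1*142407) + 341100) = 829744/(3*((-68010 - 142407) + 341100)) = 829744/(3*(-210417 + 341100)) = (829744/3)/130683 = (829744/3)*(1/130683) = 829744/392049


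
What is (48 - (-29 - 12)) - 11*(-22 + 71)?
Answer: -450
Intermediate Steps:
(48 - (-29 - 12)) - 11*(-22 + 71) = (48 - 1*(-41)) - 11*49 = (48 + 41) - 539 = 89 - 539 = -450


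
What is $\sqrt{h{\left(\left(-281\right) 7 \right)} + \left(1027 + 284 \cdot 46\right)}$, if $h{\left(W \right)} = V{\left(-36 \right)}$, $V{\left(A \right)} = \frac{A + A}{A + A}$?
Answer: $2 \sqrt{3523} \approx 118.71$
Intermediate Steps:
$V{\left(A \right)} = 1$ ($V{\left(A \right)} = \frac{2 A}{2 A} = 2 A \frac{1}{2 A} = 1$)
$h{\left(W \right)} = 1$
$\sqrt{h{\left(\left(-281\right) 7 \right)} + \left(1027 + 284 \cdot 46\right)} = \sqrt{1 + \left(1027 + 284 \cdot 46\right)} = \sqrt{1 + \left(1027 + 13064\right)} = \sqrt{1 + 14091} = \sqrt{14092} = 2 \sqrt{3523}$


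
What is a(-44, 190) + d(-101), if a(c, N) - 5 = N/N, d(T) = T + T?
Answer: -196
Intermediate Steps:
d(T) = 2*T
a(c, N) = 6 (a(c, N) = 5 + N/N = 5 + 1 = 6)
a(-44, 190) + d(-101) = 6 + 2*(-101) = 6 - 202 = -196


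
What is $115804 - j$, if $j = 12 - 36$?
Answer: $115828$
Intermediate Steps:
$j = -24$ ($j = 12 - 36 = -24$)
$115804 - j = 115804 - -24 = 115804 + 24 = 115828$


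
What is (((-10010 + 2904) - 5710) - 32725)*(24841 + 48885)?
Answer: -3357555766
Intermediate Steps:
(((-10010 + 2904) - 5710) - 32725)*(24841 + 48885) = ((-7106 - 5710) - 32725)*73726 = (-12816 - 32725)*73726 = -45541*73726 = -3357555766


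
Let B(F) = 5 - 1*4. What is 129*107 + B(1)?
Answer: 13804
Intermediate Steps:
B(F) = 1 (B(F) = 5 - 4 = 1)
129*107 + B(1) = 129*107 + 1 = 13803 + 1 = 13804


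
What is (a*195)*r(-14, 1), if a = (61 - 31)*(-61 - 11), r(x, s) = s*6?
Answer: -2527200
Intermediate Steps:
r(x, s) = 6*s
a = -2160 (a = 30*(-72) = -2160)
(a*195)*r(-14, 1) = (-2160*195)*(6*1) = -421200*6 = -2527200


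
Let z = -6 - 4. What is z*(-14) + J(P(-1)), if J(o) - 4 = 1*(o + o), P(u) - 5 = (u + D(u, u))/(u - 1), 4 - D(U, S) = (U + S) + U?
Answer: 148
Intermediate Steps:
D(U, S) = 4 - S - 2*U (D(U, S) = 4 - ((U + S) + U) = 4 - ((S + U) + U) = 4 - (S + 2*U) = 4 + (-S - 2*U) = 4 - S - 2*U)
z = -10
P(u) = 5 + (4 - 2*u)/(-1 + u) (P(u) = 5 + (u + (4 - u - 2*u))/(u - 1) = 5 + (u + (4 - 3*u))/(-1 + u) = 5 + (4 - 2*u)/(-1 + u))
J(o) = 4 + 2*o (J(o) = 4 + 1*(o + o) = 4 + 1*(2*o) = 4 + 2*o)
z*(-14) + J(P(-1)) = -10*(-14) + (4 + 2*((-1 + 3*(-1))/(-1 - 1))) = 140 + (4 + 2*((-1 - 3)/(-2))) = 140 + (4 + 2*(-½*(-4))) = 140 + (4 + 2*2) = 140 + (4 + 4) = 140 + 8 = 148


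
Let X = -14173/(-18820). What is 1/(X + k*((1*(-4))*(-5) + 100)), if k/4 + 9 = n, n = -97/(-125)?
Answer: -94100/371390767 ≈ -0.00025337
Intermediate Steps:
n = 97/125 (n = -97*(-1/125) = 97/125 ≈ 0.77600)
X = 14173/18820 (X = -14173*(-1/18820) = 14173/18820 ≈ 0.75308)
k = -4112/125 (k = -36 + 4*(97/125) = -36 + 388/125 = -4112/125 ≈ -32.896)
1/(X + k*((1*(-4))*(-5) + 100)) = 1/(14173/18820 - 4112*((1*(-4))*(-5) + 100)/125) = 1/(14173/18820 - 4112*(-4*(-5) + 100)/125) = 1/(14173/18820 - 4112*(20 + 100)/125) = 1/(14173/18820 - 4112/125*120) = 1/(14173/18820 - 98688/25) = 1/(-371390767/94100) = -94100/371390767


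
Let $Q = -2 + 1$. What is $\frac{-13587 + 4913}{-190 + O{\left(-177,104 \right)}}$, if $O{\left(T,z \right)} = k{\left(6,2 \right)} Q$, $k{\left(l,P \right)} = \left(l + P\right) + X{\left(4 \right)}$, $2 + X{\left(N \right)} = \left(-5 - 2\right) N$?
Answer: $\frac{4337}{84} \approx 51.631$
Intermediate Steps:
$X{\left(N \right)} = -2 - 7 N$ ($X{\left(N \right)} = -2 + \left(-5 - 2\right) N = -2 - 7 N$)
$k{\left(l,P \right)} = -30 + P + l$ ($k{\left(l,P \right)} = \left(l + P\right) - 30 = \left(P + l\right) - 30 = -30 + P + l$)
$Q = -1$
$O{\left(T,z \right)} = 22$ ($O{\left(T,z \right)} = \left(-30 + 2 + 6\right) \left(-1\right) = \left(-22\right) \left(-1\right) = 22$)
$\frac{-13587 + 4913}{-190 + O{\left(-177,104 \right)}} = \frac{-13587 + 4913}{-190 + 22} = - \frac{8674}{-168} = \left(-8674\right) \left(- \frac{1}{168}\right) = \frac{4337}{84}$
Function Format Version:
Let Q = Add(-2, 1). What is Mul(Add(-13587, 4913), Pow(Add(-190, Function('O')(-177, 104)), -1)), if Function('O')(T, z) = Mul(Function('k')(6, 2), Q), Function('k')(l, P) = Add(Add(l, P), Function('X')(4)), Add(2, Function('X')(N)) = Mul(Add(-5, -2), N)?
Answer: Rational(4337, 84) ≈ 51.631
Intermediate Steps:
Function('X')(N) = Add(-2, Mul(-7, N)) (Function('X')(N) = Add(-2, Mul(Add(-5, -2), N)) = Add(-2, Mul(-7, N)))
Function('k')(l, P) = Add(-30, P, l) (Function('k')(l, P) = Add(Add(l, P), Add(-2, Mul(-7, 4))) = Add(Add(P, l), Add(-2, -28)) = Add(Add(P, l), -30) = Add(-30, P, l))
Q = -1
Function('O')(T, z) = 22 (Function('O')(T, z) = Mul(Add(-30, 2, 6), -1) = Mul(-22, -1) = 22)
Mul(Add(-13587, 4913), Pow(Add(-190, Function('O')(-177, 104)), -1)) = Mul(Add(-13587, 4913), Pow(Add(-190, 22), -1)) = Mul(-8674, Pow(-168, -1)) = Mul(-8674, Rational(-1, 168)) = Rational(4337, 84)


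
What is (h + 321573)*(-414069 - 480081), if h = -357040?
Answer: 31712818050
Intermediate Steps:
(h + 321573)*(-414069 - 480081) = (-357040 + 321573)*(-414069 - 480081) = -35467*(-894150) = 31712818050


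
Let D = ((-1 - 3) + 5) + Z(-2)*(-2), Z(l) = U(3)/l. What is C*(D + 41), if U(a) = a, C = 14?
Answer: 630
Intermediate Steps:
Z(l) = 3/l
D = 4 (D = ((-1 - 3) + 5) + (3/(-2))*(-2) = (-4 + 5) + (3*(-½))*(-2) = 1 - 3/2*(-2) = 1 + 3 = 4)
C*(D + 41) = 14*(4 + 41) = 14*45 = 630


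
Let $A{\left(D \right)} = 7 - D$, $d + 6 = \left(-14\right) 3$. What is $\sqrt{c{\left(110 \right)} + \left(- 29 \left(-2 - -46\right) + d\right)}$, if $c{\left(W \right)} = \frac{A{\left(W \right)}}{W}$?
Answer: $\frac{i \sqrt{16031730}}{110} \approx 36.4 i$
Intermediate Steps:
$d = -48$ ($d = -6 - 42 = -48$)
$c{\left(W \right)} = \frac{7 - W}{W}$
$\sqrt{c{\left(110 \right)} + \left(- 29 \left(-2 - -46\right) + d\right)} = \sqrt{\frac{7 - 110}{110} - \left(48 + 29 \left(-2 - -46\right)\right)} = \sqrt{\frac{7 - 110}{110} - \left(48 + 29 \left(-2 + 46\right)\right)} = \sqrt{\frac{1}{110} \left(-103\right) - 1324} = \sqrt{- \frac{103}{110} - 1324} = \sqrt{- \frac{145743}{110}} = \frac{i \sqrt{16031730}}{110}$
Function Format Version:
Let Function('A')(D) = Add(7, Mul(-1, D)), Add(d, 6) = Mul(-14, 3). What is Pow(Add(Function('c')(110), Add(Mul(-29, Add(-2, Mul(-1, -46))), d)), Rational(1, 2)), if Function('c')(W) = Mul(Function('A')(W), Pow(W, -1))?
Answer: Mul(Rational(1, 110), I, Pow(16031730, Rational(1, 2))) ≈ Mul(36.400, I)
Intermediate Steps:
d = -48 (d = Add(-6, Mul(-14, 3)) = Add(-6, -42) = -48)
Function('c')(W) = Mul(Pow(W, -1), Add(7, Mul(-1, W))) (Function('c')(W) = Mul(Add(7, Mul(-1, W)), Pow(W, -1)) = Mul(Pow(W, -1), Add(7, Mul(-1, W))))
Pow(Add(Function('c')(110), Add(Mul(-29, Add(-2, Mul(-1, -46))), d)), Rational(1, 2)) = Pow(Add(Mul(Pow(110, -1), Add(7, Mul(-1, 110))), Add(Mul(-29, Add(-2, Mul(-1, -46))), -48)), Rational(1, 2)) = Pow(Add(Mul(Rational(1, 110), Add(7, -110)), Add(Mul(-29, Add(-2, 46)), -48)), Rational(1, 2)) = Pow(Add(Mul(Rational(1, 110), -103), Add(Mul(-29, 44), -48)), Rational(1, 2)) = Pow(Add(Rational(-103, 110), Add(-1276, -48)), Rational(1, 2)) = Pow(Add(Rational(-103, 110), -1324), Rational(1, 2)) = Pow(Rational(-145743, 110), Rational(1, 2)) = Mul(Rational(1, 110), I, Pow(16031730, Rational(1, 2)))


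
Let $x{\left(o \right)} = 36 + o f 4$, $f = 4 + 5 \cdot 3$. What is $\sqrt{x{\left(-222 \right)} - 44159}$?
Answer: $i \sqrt{60995} \approx 246.97 i$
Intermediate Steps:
$f = 19$ ($f = 4 + 15 = 19$)
$x{\left(o \right)} = 36 + 76 o$ ($x{\left(o \right)} = 36 + o 19 \cdot 4 = 36 + 19 o 4 = 36 + 76 o$)
$\sqrt{x{\left(-222 \right)} - 44159} = \sqrt{\left(36 + 76 \left(-222\right)\right) - 44159} = \sqrt{\left(36 - 16872\right) - 44159} = \sqrt{-16836 - 44159} = \sqrt{-60995} = i \sqrt{60995}$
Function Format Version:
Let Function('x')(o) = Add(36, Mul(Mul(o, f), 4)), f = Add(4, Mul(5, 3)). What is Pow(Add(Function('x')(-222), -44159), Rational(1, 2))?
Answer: Mul(I, Pow(60995, Rational(1, 2))) ≈ Mul(246.97, I)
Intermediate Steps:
f = 19 (f = Add(4, 15) = 19)
Function('x')(o) = Add(36, Mul(76, o)) (Function('x')(o) = Add(36, Mul(Mul(o, 19), 4)) = Add(36, Mul(Mul(19, o), 4)) = Add(36, Mul(76, o)))
Pow(Add(Function('x')(-222), -44159), Rational(1, 2)) = Pow(Add(Add(36, Mul(76, -222)), -44159), Rational(1, 2)) = Pow(Add(Add(36, -16872), -44159), Rational(1, 2)) = Pow(Add(-16836, -44159), Rational(1, 2)) = Pow(-60995, Rational(1, 2)) = Mul(I, Pow(60995, Rational(1, 2)))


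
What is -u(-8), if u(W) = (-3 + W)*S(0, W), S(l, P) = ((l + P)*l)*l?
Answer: 0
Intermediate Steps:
S(l, P) = l**2*(P + l) (S(l, P) = ((P + l)*l)*l = (l*(P + l))*l = l**2*(P + l))
u(W) = 0 (u(W) = (-3 + W)*(0**2*(W + 0)) = (-3 + W)*(0*W) = (-3 + W)*0 = 0)
-u(-8) = -1*0 = 0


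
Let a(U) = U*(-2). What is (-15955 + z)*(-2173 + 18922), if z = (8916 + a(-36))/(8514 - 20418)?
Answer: -265104997641/992 ≈ -2.6724e+8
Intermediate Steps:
a(U) = -2*U
z = -749/992 (z = (8916 - 2*(-36))/(8514 - 20418) = (8916 + 72)/(-11904) = 8988*(-1/11904) = -749/992 ≈ -0.75504)
(-15955 + z)*(-2173 + 18922) = (-15955 - 749/992)*(-2173 + 18922) = -15828109/992*16749 = -265104997641/992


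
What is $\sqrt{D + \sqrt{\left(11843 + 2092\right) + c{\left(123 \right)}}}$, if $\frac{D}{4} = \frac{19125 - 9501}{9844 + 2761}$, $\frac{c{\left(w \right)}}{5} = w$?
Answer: $\frac{\sqrt{485242080 + 794430125 \sqrt{582}}}{12605} \approx 11.121$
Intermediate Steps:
$c{\left(w \right)} = 5 w$
$D = \frac{38496}{12605}$ ($D = 4 \frac{19125 - 9501}{9844 + 2761} = 4 \cdot \frac{9624}{12605} = \frac{38496}{12605} \approx 3.054$)
$\sqrt{D + \sqrt{\left(11843 + 2092\right) + c{\left(123 \right)}}} = \sqrt{\frac{38496}{12605} + \sqrt{\left(11843 + 2092\right) + 5 \cdot 123}} = \sqrt{\frac{38496}{12605} + \sqrt{13935 + 615}} = \sqrt{\frac{38496}{12605} + \sqrt{14550}} = \sqrt{\frac{38496}{12605} + 5 \sqrt{582}}$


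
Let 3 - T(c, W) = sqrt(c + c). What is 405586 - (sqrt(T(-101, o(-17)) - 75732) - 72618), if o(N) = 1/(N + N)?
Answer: 478204 - sqrt(-75729 - I*sqrt(202)) ≈ 4.782e+5 + 275.19*I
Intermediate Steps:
o(N) = 1/(2*N)
T(c, W) = 3 - sqrt(2)*sqrt(c) (T(c, W) = 3 - sqrt(c + c) = 3 - sqrt(2*c) = 3 - sqrt(2)*sqrt(c))
405586 - (sqrt(T(-101, o(-17)) - 75732) - 72618) = 405586 - (sqrt((3 - sqrt(2)*sqrt(-101)) - 75732) - 72618) = 405586 - (sqrt((3 - sqrt(2)*I*sqrt(101)) - 75732) - 72618) = 405586 - (sqrt((3 - I*sqrt(202)) - 75732) - 72618) = 405586 - (sqrt(-75729 - I*sqrt(202)) - 72618) = 405586 - (-72618 + sqrt(-75729 - I*sqrt(202))) = 405586 + (72618 - sqrt(-75729 - I*sqrt(202))) = 478204 - sqrt(-75729 - I*sqrt(202))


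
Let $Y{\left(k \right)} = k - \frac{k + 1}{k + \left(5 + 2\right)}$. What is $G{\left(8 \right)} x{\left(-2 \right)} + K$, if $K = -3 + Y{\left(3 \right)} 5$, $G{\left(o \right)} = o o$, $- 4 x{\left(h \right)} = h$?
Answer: $42$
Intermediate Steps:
$x{\left(h \right)} = - \frac{h}{4}$
$G{\left(o \right)} = o^{2}$
$Y{\left(k \right)} = k - \frac{1 + k}{7 + k}$ ($Y{\left(k \right)} = k - \frac{1 + k}{k + 7} = k - \frac{1 + k}{7 + k}$)
$K = 10$ ($K = -3 + \frac{-1 + 3^{2} + 6 \cdot 3}{7 + 3} \cdot 5 = -3 + \frac{-1 + 9 + 18}{10} \cdot 5 = -3 + \frac{1}{10} \cdot 26 \cdot 5 = -3 + \frac{13}{5} \cdot 5 = -3 + 13 = 10$)
$G{\left(8 \right)} x{\left(-2 \right)} + K = 8^{2} \left(\left(- \frac{1}{4}\right) \left(-2\right)\right) + 10 = 64 \cdot \frac{1}{2} + 10 = 32 + 10 = 42$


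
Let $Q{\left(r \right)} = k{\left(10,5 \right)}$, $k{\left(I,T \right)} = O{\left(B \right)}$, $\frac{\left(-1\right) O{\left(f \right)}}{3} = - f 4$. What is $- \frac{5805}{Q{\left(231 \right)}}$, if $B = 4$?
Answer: $- \frac{1935}{16} \approx -120.94$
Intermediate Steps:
$O{\left(f \right)} = 12 f$ ($O{\left(f \right)} = - 3 \left(- f 4\right) = - 3 \left(- 4 f\right) = 12 f$)
$k{\left(I,T \right)} = 48$ ($k{\left(I,T \right)} = 12 \cdot 4 = 48$)
$Q{\left(r \right)} = 48$
$- \frac{5805}{Q{\left(231 \right)}} = - \frac{5805}{48} = \left(-5805\right) \frac{1}{48} = - \frac{1935}{16}$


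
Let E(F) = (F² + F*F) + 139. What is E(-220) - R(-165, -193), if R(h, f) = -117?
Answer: 97056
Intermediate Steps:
E(F) = 139 + 2*F² (E(F) = (F² + F²) + 139 = 2*F² + 139 = 139 + 2*F²)
E(-220) - R(-165, -193) = (139 + 2*(-220)²) - 1*(-117) = (139 + 2*48400) + 117 = (139 + 96800) + 117 = 96939 + 117 = 97056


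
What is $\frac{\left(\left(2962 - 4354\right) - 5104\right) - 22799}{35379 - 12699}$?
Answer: $- \frac{31}{24} \approx -1.2917$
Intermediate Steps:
$\frac{\left(\left(2962 - 4354\right) - 5104\right) - 22799}{35379 - 12699} = \frac{\left(-1392 - 5104\right) - 22799}{22680} = \left(-6496 - 22799\right) \frac{1}{22680} = \left(-29295\right) \frac{1}{22680} = - \frac{31}{24}$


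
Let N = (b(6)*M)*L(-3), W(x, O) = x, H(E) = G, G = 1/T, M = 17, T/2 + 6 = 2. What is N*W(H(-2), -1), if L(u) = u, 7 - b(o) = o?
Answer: 51/8 ≈ 6.3750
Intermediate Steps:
T = -8 (T = -12 + 2*2 = -12 + 4 = -8)
b(o) = 7 - o
G = -⅛ (G = 1/(-8) = -⅛ ≈ -0.12500)
H(E) = -⅛
N = -51 (N = ((7 - 1*6)*17)*(-3) = ((7 - 6)*17)*(-3) = (1*17)*(-3) = 17*(-3) = -51)
N*W(H(-2), -1) = -51*(-⅛) = 51/8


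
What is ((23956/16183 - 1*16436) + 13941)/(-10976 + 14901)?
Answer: -40352629/63518275 ≈ -0.63529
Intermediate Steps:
((23956/16183 - 1*16436) + 13941)/(-10976 + 14901) = ((23956*(1/16183) - 16436) + 13941)/3925 = ((23956/16183 - 16436) + 13941)*(1/3925) = (-265959832/16183 + 13941)*(1/3925) = -40352629/16183*1/3925 = -40352629/63518275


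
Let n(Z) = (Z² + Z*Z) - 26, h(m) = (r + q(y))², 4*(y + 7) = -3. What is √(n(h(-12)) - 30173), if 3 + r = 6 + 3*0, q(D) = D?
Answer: I*√7470302/16 ≈ 170.82*I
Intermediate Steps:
y = -31/4 (y = -7 + (¼)*(-3) = -7 - ¾ = -31/4 ≈ -7.7500)
r = 3 (r = -3 + (6 + 3*0) = -3 + (6 + 0) = -3 + 6 = 3)
h(m) = 361/16 (h(m) = (3 - 31/4)² = (-19/4)² = 361/16)
n(Z) = -26 + 2*Z² (n(Z) = (Z² + Z²) - 26 = 2*Z² - 26 = -26 + 2*Z²)
√(n(h(-12)) - 30173) = √((-26 + 2*(361/16)²) - 30173) = √((-26 + 2*(130321/256)) - 30173) = √((-26 + 130321/128) - 30173) = √(126993/128 - 30173) = √(-3735151/128) = I*√7470302/16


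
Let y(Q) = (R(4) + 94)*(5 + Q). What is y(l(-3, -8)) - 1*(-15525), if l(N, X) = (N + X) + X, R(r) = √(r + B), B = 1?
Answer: 14209 - 14*√5 ≈ 14178.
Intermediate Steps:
R(r) = √(1 + r) (R(r) = √(r + 1) = √(1 + r))
l(N, X) = N + 2*X
y(Q) = (5 + Q)*(94 + √5) (y(Q) = (√(1 + 4) + 94)*(5 + Q) = (√5 + 94)*(5 + Q) = (94 + √5)*(5 + Q) = (5 + Q)*(94 + √5))
y(l(-3, -8)) - 1*(-15525) = (470 + 5*√5 + 94*(-3 + 2*(-8)) + (-3 + 2*(-8))*√5) - 1*(-15525) = (470 + 5*√5 + 94*(-3 - 16) + (-3 - 16)*√5) + 15525 = (470 + 5*√5 + 94*(-19) - 19*√5) + 15525 = (470 + 5*√5 - 1786 - 19*√5) + 15525 = (-1316 - 14*√5) + 15525 = 14209 - 14*√5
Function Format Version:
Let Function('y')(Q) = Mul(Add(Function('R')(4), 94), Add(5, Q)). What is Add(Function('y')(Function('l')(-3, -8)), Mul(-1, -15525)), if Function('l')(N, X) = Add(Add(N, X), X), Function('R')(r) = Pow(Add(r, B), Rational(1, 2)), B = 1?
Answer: Add(14209, Mul(-14, Pow(5, Rational(1, 2)))) ≈ 14178.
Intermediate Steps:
Function('R')(r) = Pow(Add(1, r), Rational(1, 2)) (Function('R')(r) = Pow(Add(r, 1), Rational(1, 2)) = Pow(Add(1, r), Rational(1, 2)))
Function('l')(N, X) = Add(N, Mul(2, X))
Function('y')(Q) = Mul(Add(5, Q), Add(94, Pow(5, Rational(1, 2)))) (Function('y')(Q) = Mul(Add(Pow(Add(1, 4), Rational(1, 2)), 94), Add(5, Q)) = Mul(Add(Pow(5, Rational(1, 2)), 94), Add(5, Q)) = Mul(Add(94, Pow(5, Rational(1, 2))), Add(5, Q)) = Mul(Add(5, Q), Add(94, Pow(5, Rational(1, 2)))))
Add(Function('y')(Function('l')(-3, -8)), Mul(-1, -15525)) = Add(Add(470, Mul(5, Pow(5, Rational(1, 2))), Mul(94, Add(-3, Mul(2, -8))), Mul(Add(-3, Mul(2, -8)), Pow(5, Rational(1, 2)))), Mul(-1, -15525)) = Add(Add(470, Mul(5, Pow(5, Rational(1, 2))), Mul(94, Add(-3, -16)), Mul(Add(-3, -16), Pow(5, Rational(1, 2)))), 15525) = Add(Add(470, Mul(5, Pow(5, Rational(1, 2))), Mul(94, -19), Mul(-19, Pow(5, Rational(1, 2)))), 15525) = Add(Add(470, Mul(5, Pow(5, Rational(1, 2))), -1786, Mul(-19, Pow(5, Rational(1, 2)))), 15525) = Add(Add(-1316, Mul(-14, Pow(5, Rational(1, 2)))), 15525) = Add(14209, Mul(-14, Pow(5, Rational(1, 2))))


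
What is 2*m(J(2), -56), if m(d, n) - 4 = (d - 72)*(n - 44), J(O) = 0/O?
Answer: 14408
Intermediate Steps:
J(O) = 0
m(d, n) = 4 + (-72 + d)*(-44 + n) (m(d, n) = 4 + (d - 72)*(n - 44) = 4 + (-72 + d)*(-44 + n))
2*m(J(2), -56) = 2*(3172 - 72*(-56) - 44*0 + 0*(-56)) = 2*(3172 + 4032 + 0 + 0) = 2*7204 = 14408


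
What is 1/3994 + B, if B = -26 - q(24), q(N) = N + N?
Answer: -295555/3994 ≈ -74.000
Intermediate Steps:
q(N) = 2*N
B = -74 (B = -26 - 2*24 = -26 - 1*48 = -26 - 48 = -74)
1/3994 + B = 1/3994 - 74 = -295555/3994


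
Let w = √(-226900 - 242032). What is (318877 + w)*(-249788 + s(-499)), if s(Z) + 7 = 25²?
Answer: -79454582090 - 498340*I*√117233 ≈ -7.9455e+10 - 1.7063e+8*I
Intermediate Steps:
w = 2*I*√117233 (w = √(-468932) = 2*I*√117233 ≈ 684.79*I)
s(Z) = 618 (s(Z) = -7 + 25² = -7 + 625 = 618)
(318877 + w)*(-249788 + s(-499)) = (318877 + 2*I*√117233)*(-249788 + 618) = (318877 + 2*I*√117233)*(-249170) = -79454582090 - 498340*I*√117233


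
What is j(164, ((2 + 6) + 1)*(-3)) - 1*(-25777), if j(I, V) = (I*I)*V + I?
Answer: -700251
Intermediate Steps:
j(I, V) = I + V*I² (j(I, V) = I²*V + I = V*I² + I = I + V*I²)
j(164, ((2 + 6) + 1)*(-3)) - 1*(-25777) = 164*(1 + 164*(((2 + 6) + 1)*(-3))) - 1*(-25777) = 164*(1 + 164*((8 + 1)*(-3))) + 25777 = 164*(1 + 164*(9*(-3))) + 25777 = 164*(1 + 164*(-27)) + 25777 = 164*(1 - 4428) + 25777 = 164*(-4427) + 25777 = -726028 + 25777 = -700251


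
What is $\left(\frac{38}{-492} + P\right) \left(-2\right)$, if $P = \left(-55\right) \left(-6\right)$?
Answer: $- \frac{81161}{123} \approx -659.85$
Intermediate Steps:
$P = 330$
$\left(\frac{38}{-492} + P\right) \left(-2\right) = \left(\frac{38}{-492} + 330\right) \left(-2\right) = \left(38 \left(- \frac{1}{492}\right) + 330\right) \left(-2\right) = \left(- \frac{19}{246} + 330\right) \left(-2\right) = \frac{81161}{246} \left(-2\right) = - \frac{81161}{123}$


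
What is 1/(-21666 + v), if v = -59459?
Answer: -1/81125 ≈ -1.2327e-5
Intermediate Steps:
1/(-21666 + v) = 1/(-21666 - 59459) = 1/(-81125) = -1/81125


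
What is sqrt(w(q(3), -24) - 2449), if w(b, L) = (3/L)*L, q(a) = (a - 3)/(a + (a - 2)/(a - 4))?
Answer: I*sqrt(2446) ≈ 49.457*I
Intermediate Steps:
q(a) = (-3 + a)/(a + (-2 + a)/(-4 + a))
w(b, L) = 3
sqrt(w(q(3), -24) - 2449) = sqrt(3 - 2449) = sqrt(-2446) = I*sqrt(2446)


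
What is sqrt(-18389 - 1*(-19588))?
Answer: sqrt(1199) ≈ 34.627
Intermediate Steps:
sqrt(-18389 - 1*(-19588)) = sqrt(-18389 + 19588) = sqrt(1199)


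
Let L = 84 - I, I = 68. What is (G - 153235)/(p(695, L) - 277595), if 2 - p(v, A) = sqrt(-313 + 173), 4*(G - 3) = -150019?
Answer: 211788746571/308231495156 - 762947*I*sqrt(35)/154115747578 ≈ 0.68711 - 2.9287e-5*I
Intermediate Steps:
G = -150007/4 (G = 3 + (1/4)*(-150019) = 3 - 150019/4 = -150007/4 ≈ -37502.)
L = 16 (L = 84 - 1*68 = 84 - 68 = 16)
p(v, A) = 2 - 2*I*sqrt(35) (p(v, A) = 2 - sqrt(-313 + 173) = 2 - sqrt(-140) = 2 - 2*I*sqrt(35))
(G - 153235)/(p(695, L) - 277595) = (-150007/4 - 153235)/((2 - 2*I*sqrt(35)) - 277595) = -762947/(4*(-277593 - 2*I*sqrt(35)))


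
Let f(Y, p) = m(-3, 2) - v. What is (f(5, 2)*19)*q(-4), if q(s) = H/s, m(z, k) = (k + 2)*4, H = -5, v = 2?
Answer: 665/2 ≈ 332.50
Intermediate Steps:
m(z, k) = 8 + 4*k (m(z, k) = (2 + k)*4 = 8 + 4*k)
q(s) = -5/s
f(Y, p) = 14 (f(Y, p) = (8 + 4*2) - 1*2 = (8 + 8) - 2 = 16 - 2 = 14)
(f(5, 2)*19)*q(-4) = (14*19)*(-5/(-4)) = 266*(-5*(-¼)) = 266*(5/4) = 665/2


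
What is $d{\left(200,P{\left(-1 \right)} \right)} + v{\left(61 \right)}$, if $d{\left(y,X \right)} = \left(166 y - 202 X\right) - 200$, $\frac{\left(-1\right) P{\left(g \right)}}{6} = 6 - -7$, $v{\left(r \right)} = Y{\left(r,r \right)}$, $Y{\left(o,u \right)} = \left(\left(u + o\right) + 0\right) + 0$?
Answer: $48878$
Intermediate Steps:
$Y{\left(o,u \right)} = o + u$ ($Y{\left(o,u \right)} = \left(\left(o + u\right) + 0\right) + 0 = \left(o + u\right) + 0 = o + u$)
$v{\left(r \right)} = 2 r$ ($v{\left(r \right)} = r + r = 2 r$)
$P{\left(g \right)} = -78$ ($P{\left(g \right)} = - 6 \left(6 - -7\right) = - 6 \left(6 + 7\right) = \left(-6\right) 13 = -78$)
$d{\left(y,X \right)} = -200 - 202 X + 166 y$ ($d{\left(y,X \right)} = \left(- 202 X + 166 y\right) - 200 = -200 - 202 X + 166 y$)
$d{\left(200,P{\left(-1 \right)} \right)} + v{\left(61 \right)} = \left(-200 - -15756 + 166 \cdot 200\right) + 2 \cdot 61 = \left(-200 + 15756 + 33200\right) + 122 = 48756 + 122 = 48878$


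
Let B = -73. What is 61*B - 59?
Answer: -4512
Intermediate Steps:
61*B - 59 = 61*(-73) - 59 = -4453 - 59 = -4512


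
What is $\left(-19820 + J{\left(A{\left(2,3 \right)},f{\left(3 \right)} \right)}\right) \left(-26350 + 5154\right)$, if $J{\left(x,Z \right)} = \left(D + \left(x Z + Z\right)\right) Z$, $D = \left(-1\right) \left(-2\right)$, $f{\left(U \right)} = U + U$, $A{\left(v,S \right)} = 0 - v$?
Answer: $420613424$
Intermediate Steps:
$A{\left(v,S \right)} = - v$
$f{\left(U \right)} = 2 U$
$D = 2$
$J{\left(x,Z \right)} = Z \left(2 + Z + Z x\right)$ ($J{\left(x,Z \right)} = \left(2 + \left(x Z + Z\right)\right) Z = \left(2 + \left(Z x + Z\right)\right) Z = \left(2 + \left(Z + Z x\right)\right) Z = \left(2 + Z + Z x\right) Z = Z \left(2 + Z + Z x\right)$)
$\left(-19820 + J{\left(A{\left(2,3 \right)},f{\left(3 \right)} \right)}\right) \left(-26350 + 5154\right) = \left(-19820 + 2 \cdot 3 \left(2 + 2 \cdot 3 + 2 \cdot 3 \left(\left(-1\right) 2\right)\right)\right) \left(-26350 + 5154\right) = \left(-19820 + 6 \left(2 + 6 + 6 \left(-2\right)\right)\right) \left(-21196\right) = \left(-19820 + 6 \left(2 + 6 - 12\right)\right) \left(-21196\right) = \left(-19820 + 6 \left(-4\right)\right) \left(-21196\right) = \left(-19820 - 24\right) \left(-21196\right) = \left(-19844\right) \left(-21196\right) = 420613424$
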